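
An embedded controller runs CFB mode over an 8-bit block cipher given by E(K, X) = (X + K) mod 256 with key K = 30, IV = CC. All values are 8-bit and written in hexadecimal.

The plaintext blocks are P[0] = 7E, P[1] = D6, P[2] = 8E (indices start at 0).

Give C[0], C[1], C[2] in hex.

CFB encryption: C_i = P_i ⊕ E(K, C_{i−1}), with C_{−1} = IV.
C[0]: E(K, CC) = FC; 7E ⊕ FC = 82.
C[1]: E(K, 82) = B2; D6 ⊕ B2 = 64.
C[2]: E(K, 64) = 94; 8E ⊕ 94 = 1A.

C[0] = 82, C[1] = 64, C[2] = 1A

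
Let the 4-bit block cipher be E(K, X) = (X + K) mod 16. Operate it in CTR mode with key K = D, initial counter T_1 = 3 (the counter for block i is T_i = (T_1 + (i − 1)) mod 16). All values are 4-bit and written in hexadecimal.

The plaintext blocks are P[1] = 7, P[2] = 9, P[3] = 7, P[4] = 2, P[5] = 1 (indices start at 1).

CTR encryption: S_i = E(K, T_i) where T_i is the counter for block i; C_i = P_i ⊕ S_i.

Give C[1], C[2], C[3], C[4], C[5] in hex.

C[1] = 7, C[2] = 8, C[3] = 5, C[4] = 1, C[5] = 5

C[1]: T = 3, S = E(K, T) = 0; 7 ⊕ 0 = 7.
C[2]: T = 4, S = E(K, T) = 1; 9 ⊕ 1 = 8.
C[3]: T = 5, S = E(K, T) = 2; 7 ⊕ 2 = 5.
C[4]: T = 6, S = E(K, T) = 3; 2 ⊕ 3 = 1.
C[5]: T = 7, S = E(K, T) = 4; 1 ⊕ 4 = 5.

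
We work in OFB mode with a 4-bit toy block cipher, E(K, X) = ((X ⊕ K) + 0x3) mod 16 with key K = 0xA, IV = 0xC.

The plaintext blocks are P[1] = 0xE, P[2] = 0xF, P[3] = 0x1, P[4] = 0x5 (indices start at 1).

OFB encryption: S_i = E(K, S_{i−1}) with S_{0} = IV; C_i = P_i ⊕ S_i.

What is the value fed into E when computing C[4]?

C[1]: S = E(K, 0xC) = 0x9; 0xE ⊕ 0x9 = 0x7.
C[2]: S = E(K, 0x9) = 0x6; 0xF ⊕ 0x6 = 0x9.
C[3]: S = E(K, 0x6) = 0xF; 0x1 ⊕ 0xF = 0xE.
C[4]: S = E(K, 0xF) = 0x8; 0x5 ⊕ 0x8 = 0xD.
So the input to E for block [4] is 0xF.

0xF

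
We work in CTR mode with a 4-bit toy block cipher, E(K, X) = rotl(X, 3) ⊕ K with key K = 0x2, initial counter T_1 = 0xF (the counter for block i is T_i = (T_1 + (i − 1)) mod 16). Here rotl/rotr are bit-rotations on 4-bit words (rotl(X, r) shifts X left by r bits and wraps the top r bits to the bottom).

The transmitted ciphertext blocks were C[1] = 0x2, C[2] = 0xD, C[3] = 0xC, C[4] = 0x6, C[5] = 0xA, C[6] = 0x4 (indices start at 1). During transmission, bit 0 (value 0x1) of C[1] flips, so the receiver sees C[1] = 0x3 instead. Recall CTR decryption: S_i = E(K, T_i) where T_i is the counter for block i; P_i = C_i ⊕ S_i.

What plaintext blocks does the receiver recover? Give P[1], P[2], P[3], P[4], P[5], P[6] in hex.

P[1] = 0xE, P[2] = 0xF, P[3] = 0x6, P[4] = 0x5, P[5] = 0x1, P[6] = 0x4

Only C[1] changed, to 0x3. In CTR, a change in C_i flips the same bit in P_i only; the keystream is unaffected. Decrypting the received ciphertext:
P[1]: T = 0xF, S = E(K, T) = 0xD; 0x3 ⊕ 0xD = 0xE.
P[2]: T = 0x0, S = E(K, T) = 0x2; 0xD ⊕ 0x2 = 0xF.
P[3]: T = 0x1, S = E(K, T) = 0xA; 0xC ⊕ 0xA = 0x6.
P[4]: T = 0x2, S = E(K, T) = 0x3; 0x6 ⊕ 0x3 = 0x5.
P[5]: T = 0x3, S = E(K, T) = 0xB; 0xA ⊕ 0xB = 0x1.
P[6]: T = 0x4, S = E(K, T) = 0x0; 0x4 ⊕ 0x0 = 0x4.
Blocks that differ from the original plaintext: P[1].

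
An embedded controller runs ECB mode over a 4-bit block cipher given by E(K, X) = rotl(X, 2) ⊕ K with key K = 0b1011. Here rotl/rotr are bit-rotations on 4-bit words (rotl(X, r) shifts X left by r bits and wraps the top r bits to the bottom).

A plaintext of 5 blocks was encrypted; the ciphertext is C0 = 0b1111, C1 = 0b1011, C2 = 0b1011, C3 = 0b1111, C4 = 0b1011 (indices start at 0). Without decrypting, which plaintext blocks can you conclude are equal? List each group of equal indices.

P0 = P3; P1 = P2 = P4

ECB encrypts each block independently with the same key, so equal ciphertext blocks imply equal plaintext blocks.
C0 = C3 = 0b1111, so P0 = P3.
C1 = C2 = C4 = 0b1011, so P1 = P2 = P4.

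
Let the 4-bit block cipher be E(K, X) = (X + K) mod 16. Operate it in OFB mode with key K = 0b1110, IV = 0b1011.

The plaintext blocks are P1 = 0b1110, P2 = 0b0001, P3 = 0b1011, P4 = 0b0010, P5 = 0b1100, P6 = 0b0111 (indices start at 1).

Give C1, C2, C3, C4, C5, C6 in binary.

C1 = 0b0111, C2 = 0b0110, C3 = 0b1110, C4 = 0b0001, C5 = 0b1101, C6 = 0b1000

OFB encryption: S_i = E(K, S_{i−1}) with S_{0} = IV; C_i = P_i ⊕ S_i.
C1: S = E(K, 0b1011) = 0b1001; 0b1110 ⊕ 0b1001 = 0b0111.
C2: S = E(K, 0b1001) = 0b0111; 0b0001 ⊕ 0b0111 = 0b0110.
C3: S = E(K, 0b0111) = 0b0101; 0b1011 ⊕ 0b0101 = 0b1110.
C4: S = E(K, 0b0101) = 0b0011; 0b0010 ⊕ 0b0011 = 0b0001.
C5: S = E(K, 0b0011) = 0b0001; 0b1100 ⊕ 0b0001 = 0b1101.
C6: S = E(K, 0b0001) = 0b1111; 0b0111 ⊕ 0b1111 = 0b1000.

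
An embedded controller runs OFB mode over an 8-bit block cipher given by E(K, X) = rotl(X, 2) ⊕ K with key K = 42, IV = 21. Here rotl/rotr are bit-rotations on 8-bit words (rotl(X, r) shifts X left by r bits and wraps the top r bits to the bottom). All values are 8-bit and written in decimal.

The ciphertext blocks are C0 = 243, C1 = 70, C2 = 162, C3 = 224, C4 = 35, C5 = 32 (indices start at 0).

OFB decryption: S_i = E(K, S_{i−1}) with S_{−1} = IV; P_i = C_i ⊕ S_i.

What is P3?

P3 = 95

P0: S = E(K, 21) = 126; 243 ⊕ 126 = 141.
P1: S = E(K, 126) = 211; 70 ⊕ 211 = 149.
P2: S = E(K, 211) = 101; 162 ⊕ 101 = 199.
P3: S = E(K, 101) = 191; 224 ⊕ 191 = 95.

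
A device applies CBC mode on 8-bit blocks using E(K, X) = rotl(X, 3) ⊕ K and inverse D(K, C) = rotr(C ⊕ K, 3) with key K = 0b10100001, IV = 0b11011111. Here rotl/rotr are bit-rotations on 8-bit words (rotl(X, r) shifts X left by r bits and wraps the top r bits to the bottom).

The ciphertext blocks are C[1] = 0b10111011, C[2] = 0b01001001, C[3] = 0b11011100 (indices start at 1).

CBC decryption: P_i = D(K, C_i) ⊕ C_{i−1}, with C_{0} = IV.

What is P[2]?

P[2] = 0b10100110

P[2]: D(K, 0b01001001) = 0b00011101; 0b00011101 ⊕ 0b10111011 = 0b10100110.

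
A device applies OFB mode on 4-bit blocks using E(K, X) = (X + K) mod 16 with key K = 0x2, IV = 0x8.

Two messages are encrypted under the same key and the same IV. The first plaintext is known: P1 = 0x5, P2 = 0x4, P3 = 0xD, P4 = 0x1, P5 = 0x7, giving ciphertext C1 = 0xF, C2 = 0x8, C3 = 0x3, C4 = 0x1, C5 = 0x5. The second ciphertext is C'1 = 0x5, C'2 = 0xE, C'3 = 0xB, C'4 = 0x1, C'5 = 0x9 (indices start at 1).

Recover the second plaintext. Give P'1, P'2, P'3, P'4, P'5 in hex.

P'1 = 0xF, P'2 = 0x2, P'3 = 0x5, P'4 = 0x1, P'5 = 0xB

In OFB with a reused IV, both messages share the same keystream S_i, so C_i ⊕ C'_i = P_i ⊕ P'_i and thus P'_i = P_i ⊕ C_i ⊕ C'_i.
P'1: 0x5 ⊕ 0xF ⊕ 0x5 = 0xF.
P'2: 0x4 ⊕ 0x8 ⊕ 0xE = 0x2.
P'3: 0xD ⊕ 0x3 ⊕ 0xB = 0x5.
P'4: 0x1 ⊕ 0x1 ⊕ 0x1 = 0x1.
P'5: 0x7 ⊕ 0x5 ⊕ 0x9 = 0xB.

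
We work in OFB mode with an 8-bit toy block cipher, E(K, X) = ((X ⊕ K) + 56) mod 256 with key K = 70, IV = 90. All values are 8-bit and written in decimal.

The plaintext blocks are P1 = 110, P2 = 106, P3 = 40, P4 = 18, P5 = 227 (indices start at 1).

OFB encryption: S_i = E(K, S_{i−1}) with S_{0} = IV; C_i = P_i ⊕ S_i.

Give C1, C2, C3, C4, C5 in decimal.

C1: S = E(K, 90) = 84; 110 ⊕ 84 = 58.
C2: S = E(K, 84) = 74; 106 ⊕ 74 = 32.
C3: S = E(K, 74) = 68; 40 ⊕ 68 = 108.
C4: S = E(K, 68) = 58; 18 ⊕ 58 = 40.
C5: S = E(K, 58) = 180; 227 ⊕ 180 = 87.

C1 = 58, C2 = 32, C3 = 108, C4 = 40, C5 = 87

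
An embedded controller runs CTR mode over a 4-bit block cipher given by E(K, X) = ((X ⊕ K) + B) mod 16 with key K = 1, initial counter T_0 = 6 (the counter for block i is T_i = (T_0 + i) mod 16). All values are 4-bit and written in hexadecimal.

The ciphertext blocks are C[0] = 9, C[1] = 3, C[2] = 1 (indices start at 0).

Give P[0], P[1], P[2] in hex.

CTR decryption: S_i = E(K, T_i) where T_i is the counter for block i; P_i = C_i ⊕ S_i.
P[0]: T = 6, S = E(K, T) = 2; 9 ⊕ 2 = B.
P[1]: T = 7, S = E(K, T) = 1; 3 ⊕ 1 = 2.
P[2]: T = 8, S = E(K, T) = 4; 1 ⊕ 4 = 5.

P[0] = B, P[1] = 2, P[2] = 5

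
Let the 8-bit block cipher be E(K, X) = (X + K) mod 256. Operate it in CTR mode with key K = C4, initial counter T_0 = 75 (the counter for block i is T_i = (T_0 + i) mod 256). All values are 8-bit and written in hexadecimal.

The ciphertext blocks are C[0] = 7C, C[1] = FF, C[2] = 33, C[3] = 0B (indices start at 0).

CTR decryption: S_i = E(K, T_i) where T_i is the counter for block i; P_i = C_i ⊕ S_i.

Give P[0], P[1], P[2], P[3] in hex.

P[0] = 45, P[1] = C5, P[2] = 08, P[3] = 37

P[0]: T = 75, S = E(K, T) = 39; 7C ⊕ 39 = 45.
P[1]: T = 76, S = E(K, T) = 3A; FF ⊕ 3A = C5.
P[2]: T = 77, S = E(K, T) = 3B; 33 ⊕ 3B = 08.
P[3]: T = 78, S = E(K, T) = 3C; 0B ⊕ 3C = 37.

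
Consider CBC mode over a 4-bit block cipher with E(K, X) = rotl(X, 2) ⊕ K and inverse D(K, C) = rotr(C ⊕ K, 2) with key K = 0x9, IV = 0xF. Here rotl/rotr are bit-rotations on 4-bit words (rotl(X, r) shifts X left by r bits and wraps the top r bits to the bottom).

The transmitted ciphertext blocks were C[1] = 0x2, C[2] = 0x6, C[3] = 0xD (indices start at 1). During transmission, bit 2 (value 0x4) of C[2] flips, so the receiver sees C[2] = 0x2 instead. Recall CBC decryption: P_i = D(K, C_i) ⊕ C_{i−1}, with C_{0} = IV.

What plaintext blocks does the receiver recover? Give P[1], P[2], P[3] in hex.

P[1] = 0x1, P[2] = 0xC, P[3] = 0x3

Only C[2] changed, to 0x2. In CBC, a change in C_i garbles P_i and flips the same bit in P_{i+1}. Decrypting the received ciphertext:
P[1]: D(K, 0x2) = 0xE; 0xE ⊕ 0xF = 0x1.
P[2]: D(K, 0x2) = 0xE; 0xE ⊕ 0x2 = 0xC.
P[3]: D(K, 0xD) = 0x1; 0x1 ⊕ 0x2 = 0x3.
Blocks that differ from the original plaintext: P[2], P[3].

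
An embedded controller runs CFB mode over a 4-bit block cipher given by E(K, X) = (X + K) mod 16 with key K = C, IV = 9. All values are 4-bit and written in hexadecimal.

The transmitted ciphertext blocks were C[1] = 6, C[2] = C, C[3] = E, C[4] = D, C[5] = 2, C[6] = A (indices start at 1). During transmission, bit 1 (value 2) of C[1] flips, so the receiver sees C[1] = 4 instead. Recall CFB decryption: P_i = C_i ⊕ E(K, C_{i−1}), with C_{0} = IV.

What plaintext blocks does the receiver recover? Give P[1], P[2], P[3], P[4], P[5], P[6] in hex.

Only C[1] changed, to 4. In CFB, a change in C_i flips the same bit in P_i and garbles P_{i+1}. Decrypting the received ciphertext:
P[1]: E(K, 9) = 5; 4 ⊕ 5 = 1.
P[2]: E(K, 4) = 0; C ⊕ 0 = C.
P[3]: E(K, C) = 8; E ⊕ 8 = 6.
P[4]: E(K, E) = A; D ⊕ A = 7.
P[5]: E(K, D) = 9; 2 ⊕ 9 = B.
P[6]: E(K, 2) = E; A ⊕ E = 4.
Blocks that differ from the original plaintext: P[1], P[2].

P[1] = 1, P[2] = C, P[3] = 6, P[4] = 7, P[5] = B, P[6] = 4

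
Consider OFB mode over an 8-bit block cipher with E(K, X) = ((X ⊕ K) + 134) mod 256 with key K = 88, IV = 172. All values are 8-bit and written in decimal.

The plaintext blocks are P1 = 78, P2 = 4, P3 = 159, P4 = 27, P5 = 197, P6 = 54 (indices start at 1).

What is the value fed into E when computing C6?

OFB encryption: S_i = E(K, S_{i−1}) with S_{0} = IV; C_i = P_i ⊕ S_i.
C1: S = E(K, 172) = 122; 78 ⊕ 122 = 52.
C2: S = E(K, 122) = 168; 4 ⊕ 168 = 172.
C3: S = E(K, 168) = 118; 159 ⊕ 118 = 233.
C4: S = E(K, 118) = 180; 27 ⊕ 180 = 175.
C5: S = E(K, 180) = 114; 197 ⊕ 114 = 183.
C6: S = E(K, 114) = 176; 54 ⊕ 176 = 134.
So the input to E for block 6 is 114.

114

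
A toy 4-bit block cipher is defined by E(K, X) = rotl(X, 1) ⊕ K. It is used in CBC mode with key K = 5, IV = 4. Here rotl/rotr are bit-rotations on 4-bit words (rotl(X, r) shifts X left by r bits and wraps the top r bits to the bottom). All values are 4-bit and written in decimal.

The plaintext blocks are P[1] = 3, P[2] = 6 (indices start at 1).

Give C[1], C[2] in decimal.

CBC encryption: C_i = E(K, P_i ⊕ C_{i−1}), with C_{0} = IV.
C[1]: P[1] ⊕ 4 = 7; E(K, 7) = 11.
C[2]: P[2] ⊕ 11 = 13; E(K, 13) = 14.

C[1] = 11, C[2] = 14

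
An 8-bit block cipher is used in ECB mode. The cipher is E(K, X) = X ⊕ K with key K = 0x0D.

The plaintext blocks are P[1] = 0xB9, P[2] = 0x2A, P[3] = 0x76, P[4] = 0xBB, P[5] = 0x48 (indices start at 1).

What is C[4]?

C[4] = 0xB6

ECB encryption: C_i = E(K, P_i).
C[4]: E(K, 0xBB) = 0xB6.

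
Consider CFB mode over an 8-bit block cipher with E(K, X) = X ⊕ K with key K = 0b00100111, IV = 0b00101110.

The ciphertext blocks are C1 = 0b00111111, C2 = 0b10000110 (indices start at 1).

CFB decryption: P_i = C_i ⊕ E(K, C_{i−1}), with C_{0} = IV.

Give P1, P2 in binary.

P1 = 0b00110110, P2 = 0b10011110

P1: E(K, 0b00101110) = 0b00001001; 0b00111111 ⊕ 0b00001001 = 0b00110110.
P2: E(K, 0b00111111) = 0b00011000; 0b10000110 ⊕ 0b00011000 = 0b10011110.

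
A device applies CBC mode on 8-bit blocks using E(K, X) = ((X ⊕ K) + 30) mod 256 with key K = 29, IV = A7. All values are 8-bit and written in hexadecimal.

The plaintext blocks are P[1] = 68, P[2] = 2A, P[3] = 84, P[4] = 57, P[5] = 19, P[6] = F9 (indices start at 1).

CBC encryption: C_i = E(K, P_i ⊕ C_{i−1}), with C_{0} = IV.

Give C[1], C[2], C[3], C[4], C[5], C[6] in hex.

C[1] = 16, C[2] = 45, C[3] = 18, C[4] = 96, C[5] = D6, C[6] = 36

C[1]: P[1] ⊕ A7 = CF; E(K, CF) = 16.
C[2]: P[2] ⊕ 16 = 3C; E(K, 3C) = 45.
C[3]: P[3] ⊕ 45 = C1; E(K, C1) = 18.
C[4]: P[4] ⊕ 18 = 4F; E(K, 4F) = 96.
C[5]: P[5] ⊕ 96 = 8F; E(K, 8F) = D6.
C[6]: P[6] ⊕ D6 = 2F; E(K, 2F) = 36.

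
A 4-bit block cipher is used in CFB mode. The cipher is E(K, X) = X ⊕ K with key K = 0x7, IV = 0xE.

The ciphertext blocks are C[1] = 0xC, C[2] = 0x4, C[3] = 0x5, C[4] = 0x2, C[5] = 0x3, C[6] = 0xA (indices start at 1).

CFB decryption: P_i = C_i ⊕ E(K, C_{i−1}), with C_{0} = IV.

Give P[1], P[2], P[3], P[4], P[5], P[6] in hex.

P[1]: E(K, 0xE) = 0x9; 0xC ⊕ 0x9 = 0x5.
P[2]: E(K, 0xC) = 0xB; 0x4 ⊕ 0xB = 0xF.
P[3]: E(K, 0x4) = 0x3; 0x5 ⊕ 0x3 = 0x6.
P[4]: E(K, 0x5) = 0x2; 0x2 ⊕ 0x2 = 0x0.
P[5]: E(K, 0x2) = 0x5; 0x3 ⊕ 0x5 = 0x6.
P[6]: E(K, 0x3) = 0x4; 0xA ⊕ 0x4 = 0xE.

P[1] = 0x5, P[2] = 0xF, P[3] = 0x6, P[4] = 0x0, P[5] = 0x6, P[6] = 0xE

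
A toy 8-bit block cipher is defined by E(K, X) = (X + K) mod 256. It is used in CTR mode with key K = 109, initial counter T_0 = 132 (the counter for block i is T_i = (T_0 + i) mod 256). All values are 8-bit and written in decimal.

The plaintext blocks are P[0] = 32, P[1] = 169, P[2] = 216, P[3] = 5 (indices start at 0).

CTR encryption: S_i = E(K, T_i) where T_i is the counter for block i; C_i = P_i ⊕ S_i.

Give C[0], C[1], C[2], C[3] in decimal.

C[0] = 209, C[1] = 91, C[2] = 43, C[3] = 241

C[0]: T = 132, S = E(K, T) = 241; 32 ⊕ 241 = 209.
C[1]: T = 133, S = E(K, T) = 242; 169 ⊕ 242 = 91.
C[2]: T = 134, S = E(K, T) = 243; 216 ⊕ 243 = 43.
C[3]: T = 135, S = E(K, T) = 244; 5 ⊕ 244 = 241.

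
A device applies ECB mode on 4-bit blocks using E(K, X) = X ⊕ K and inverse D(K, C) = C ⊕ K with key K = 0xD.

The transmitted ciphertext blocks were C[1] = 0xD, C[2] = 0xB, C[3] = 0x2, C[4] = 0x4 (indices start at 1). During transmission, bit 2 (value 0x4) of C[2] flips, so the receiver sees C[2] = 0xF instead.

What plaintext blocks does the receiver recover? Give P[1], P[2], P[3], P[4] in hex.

P[1] = 0x0, P[2] = 0x2, P[3] = 0xF, P[4] = 0x9

ECB decryption: P_i = D(K, C_i).
Only C[2] changed, to 0xF. In ECB, a change in C_i affects only P_i. Decrypting the received ciphertext:
P[1]: D(K, 0xD) = 0x0.
P[2]: D(K, 0xF) = 0x2.
P[3]: D(K, 0x2) = 0xF.
P[4]: D(K, 0x4) = 0x9.
Blocks that differ from the original plaintext: P[2].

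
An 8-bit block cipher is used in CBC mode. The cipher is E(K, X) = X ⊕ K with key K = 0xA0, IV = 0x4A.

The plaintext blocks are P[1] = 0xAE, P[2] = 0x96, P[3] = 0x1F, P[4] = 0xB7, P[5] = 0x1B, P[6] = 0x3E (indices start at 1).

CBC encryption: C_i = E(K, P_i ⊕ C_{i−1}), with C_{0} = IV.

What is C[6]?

C[1]: P[1] ⊕ 0x4A = 0xE4; E(K, 0xE4) = 0x44.
C[2]: P[2] ⊕ 0x44 = 0xD2; E(K, 0xD2) = 0x72.
C[3]: P[3] ⊕ 0x72 = 0x6D; E(K, 0x6D) = 0xCD.
C[4]: P[4] ⊕ 0xCD = 0x7A; E(K, 0x7A) = 0xDA.
C[5]: P[5] ⊕ 0xDA = 0xC1; E(K, 0xC1) = 0x61.
C[6]: P[6] ⊕ 0x61 = 0x5F; E(K, 0x5F) = 0xFF.

C[6] = 0xFF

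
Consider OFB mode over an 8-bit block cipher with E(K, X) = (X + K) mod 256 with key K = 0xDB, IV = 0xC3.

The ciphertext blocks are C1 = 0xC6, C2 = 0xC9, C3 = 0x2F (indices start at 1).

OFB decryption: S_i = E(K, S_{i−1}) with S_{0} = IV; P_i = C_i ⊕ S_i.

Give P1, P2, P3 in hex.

P1 = 0x58, P2 = 0xB0, P3 = 0x7B

P1: S = E(K, 0xC3) = 0x9E; 0xC6 ⊕ 0x9E = 0x58.
P2: S = E(K, 0x9E) = 0x79; 0xC9 ⊕ 0x79 = 0xB0.
P3: S = E(K, 0x79) = 0x54; 0x2F ⊕ 0x54 = 0x7B.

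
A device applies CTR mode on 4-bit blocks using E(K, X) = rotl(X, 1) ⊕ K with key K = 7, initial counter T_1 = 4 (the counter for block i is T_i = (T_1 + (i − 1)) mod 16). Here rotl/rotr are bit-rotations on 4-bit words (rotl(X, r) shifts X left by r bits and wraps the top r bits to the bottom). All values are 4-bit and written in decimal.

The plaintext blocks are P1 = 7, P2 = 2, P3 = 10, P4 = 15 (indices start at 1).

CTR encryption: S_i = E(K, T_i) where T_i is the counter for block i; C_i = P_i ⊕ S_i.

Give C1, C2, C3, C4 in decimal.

C1 = 8, C2 = 15, C3 = 1, C4 = 6

C1: T = 4, S = E(K, T) = 15; 7 ⊕ 15 = 8.
C2: T = 5, S = E(K, T) = 13; 2 ⊕ 13 = 15.
C3: T = 6, S = E(K, T) = 11; 10 ⊕ 11 = 1.
C4: T = 7, S = E(K, T) = 9; 15 ⊕ 9 = 6.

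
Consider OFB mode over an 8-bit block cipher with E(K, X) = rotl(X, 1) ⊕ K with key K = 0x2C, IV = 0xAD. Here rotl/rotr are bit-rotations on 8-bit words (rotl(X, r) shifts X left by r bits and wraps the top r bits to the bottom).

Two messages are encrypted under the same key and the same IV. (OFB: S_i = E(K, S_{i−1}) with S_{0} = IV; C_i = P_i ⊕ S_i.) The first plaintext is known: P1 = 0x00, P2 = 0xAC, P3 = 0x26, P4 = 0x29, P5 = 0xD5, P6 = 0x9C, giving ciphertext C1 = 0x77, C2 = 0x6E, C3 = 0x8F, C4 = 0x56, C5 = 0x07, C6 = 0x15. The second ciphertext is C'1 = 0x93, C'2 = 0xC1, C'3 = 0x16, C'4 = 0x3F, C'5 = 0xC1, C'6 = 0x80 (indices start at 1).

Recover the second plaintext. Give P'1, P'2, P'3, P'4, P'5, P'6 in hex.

In OFB with a reused IV, both messages share the same keystream S_i, so C_i ⊕ C'_i = P_i ⊕ P'_i and thus P'_i = P_i ⊕ C_i ⊕ C'_i.
P'1: 0x00 ⊕ 0x77 ⊕ 0x93 = 0xE4.
P'2: 0xAC ⊕ 0x6E ⊕ 0xC1 = 0x03.
P'3: 0x26 ⊕ 0x8F ⊕ 0x16 = 0xBF.
P'4: 0x29 ⊕ 0x56 ⊕ 0x3F = 0x40.
P'5: 0xD5 ⊕ 0x07 ⊕ 0xC1 = 0x13.
P'6: 0x9C ⊕ 0x15 ⊕ 0x80 = 0x09.

P'1 = 0xE4, P'2 = 0x03, P'3 = 0xBF, P'4 = 0x40, P'5 = 0x13, P'6 = 0x09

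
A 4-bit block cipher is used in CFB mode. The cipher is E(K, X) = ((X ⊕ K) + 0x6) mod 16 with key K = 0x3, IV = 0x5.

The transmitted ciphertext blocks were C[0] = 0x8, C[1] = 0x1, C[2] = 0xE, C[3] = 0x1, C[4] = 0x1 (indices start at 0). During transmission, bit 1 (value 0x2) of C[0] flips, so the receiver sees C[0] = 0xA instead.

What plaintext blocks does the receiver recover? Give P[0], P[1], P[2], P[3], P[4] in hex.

P[0] = 0x6, P[1] = 0xE, P[2] = 0x6, P[3] = 0x2, P[4] = 0x9

CFB decryption: P_i = C_i ⊕ E(K, C_{i−1}), with C_{−1} = IV.
Only C[0] changed, to 0xA. In CFB, a change in C_i flips the same bit in P_i and garbles P_{i+1}. Decrypting the received ciphertext:
P[0]: E(K, 0x5) = 0xC; 0xA ⊕ 0xC = 0x6.
P[1]: E(K, 0xA) = 0xF; 0x1 ⊕ 0xF = 0xE.
P[2]: E(K, 0x1) = 0x8; 0xE ⊕ 0x8 = 0x6.
P[3]: E(K, 0xE) = 0x3; 0x1 ⊕ 0x3 = 0x2.
P[4]: E(K, 0x1) = 0x8; 0x1 ⊕ 0x8 = 0x9.
Blocks that differ from the original plaintext: P[0], P[1].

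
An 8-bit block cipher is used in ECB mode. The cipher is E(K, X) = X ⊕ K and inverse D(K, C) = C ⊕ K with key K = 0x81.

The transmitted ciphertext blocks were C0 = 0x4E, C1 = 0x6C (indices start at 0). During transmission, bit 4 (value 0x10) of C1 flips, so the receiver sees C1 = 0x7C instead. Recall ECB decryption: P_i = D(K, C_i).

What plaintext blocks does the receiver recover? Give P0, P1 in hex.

Only C1 changed, to 0x7C. In ECB, a change in C_i affects only P_i. Decrypting the received ciphertext:
P0: D(K, 0x4E) = 0xCF.
P1: D(K, 0x7C) = 0xFD.
Blocks that differ from the original plaintext: P1.

P0 = 0xCF, P1 = 0xFD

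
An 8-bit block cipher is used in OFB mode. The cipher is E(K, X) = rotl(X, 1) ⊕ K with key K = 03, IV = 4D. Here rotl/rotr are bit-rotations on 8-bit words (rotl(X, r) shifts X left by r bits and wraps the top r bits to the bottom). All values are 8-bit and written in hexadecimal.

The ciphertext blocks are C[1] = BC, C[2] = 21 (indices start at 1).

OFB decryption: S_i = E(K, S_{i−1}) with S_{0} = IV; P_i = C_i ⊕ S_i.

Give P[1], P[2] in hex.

P[1] = 25, P[2] = 11

P[1]: S = E(K, 4D) = 99; BC ⊕ 99 = 25.
P[2]: S = E(K, 99) = 30; 21 ⊕ 30 = 11.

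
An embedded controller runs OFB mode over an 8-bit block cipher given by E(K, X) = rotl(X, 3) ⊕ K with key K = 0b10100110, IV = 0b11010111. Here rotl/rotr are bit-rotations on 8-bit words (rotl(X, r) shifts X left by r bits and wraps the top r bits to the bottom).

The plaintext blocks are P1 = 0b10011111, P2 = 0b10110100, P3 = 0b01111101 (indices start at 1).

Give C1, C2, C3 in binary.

C1 = 0b10000111, C2 = 0b11010010, C3 = 0b11101000

OFB encryption: S_i = E(K, S_{i−1}) with S_{0} = IV; C_i = P_i ⊕ S_i.
C1: S = E(K, 0b11010111) = 0b00011000; 0b10011111 ⊕ 0b00011000 = 0b10000111.
C2: S = E(K, 0b00011000) = 0b01100110; 0b10110100 ⊕ 0b01100110 = 0b11010010.
C3: S = E(K, 0b01100110) = 0b10010101; 0b01111101 ⊕ 0b10010101 = 0b11101000.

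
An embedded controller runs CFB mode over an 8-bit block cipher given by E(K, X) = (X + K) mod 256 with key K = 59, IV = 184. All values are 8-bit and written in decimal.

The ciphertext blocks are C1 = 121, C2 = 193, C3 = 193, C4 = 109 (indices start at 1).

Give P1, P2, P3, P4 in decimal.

CFB decryption: P_i = C_i ⊕ E(K, C_{i−1}), with C_{0} = IV.
P1: E(K, 184) = 243; 121 ⊕ 243 = 138.
P2: E(K, 121) = 180; 193 ⊕ 180 = 117.
P3: E(K, 193) = 252; 193 ⊕ 252 = 61.
P4: E(K, 193) = 252; 109 ⊕ 252 = 145.

P1 = 138, P2 = 117, P3 = 61, P4 = 145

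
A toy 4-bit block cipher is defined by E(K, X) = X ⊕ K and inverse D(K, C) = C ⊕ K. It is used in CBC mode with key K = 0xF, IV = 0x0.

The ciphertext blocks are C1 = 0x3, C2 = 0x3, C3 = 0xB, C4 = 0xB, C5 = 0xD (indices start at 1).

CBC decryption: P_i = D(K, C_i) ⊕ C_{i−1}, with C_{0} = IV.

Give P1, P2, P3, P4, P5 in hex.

P1 = 0xC, P2 = 0xF, P3 = 0x7, P4 = 0xF, P5 = 0x9

P1: D(K, 0x3) = 0xC; 0xC ⊕ 0x0 = 0xC.
P2: D(K, 0x3) = 0xC; 0xC ⊕ 0x3 = 0xF.
P3: D(K, 0xB) = 0x4; 0x4 ⊕ 0x3 = 0x7.
P4: D(K, 0xB) = 0x4; 0x4 ⊕ 0xB = 0xF.
P5: D(K, 0xD) = 0x2; 0x2 ⊕ 0xB = 0x9.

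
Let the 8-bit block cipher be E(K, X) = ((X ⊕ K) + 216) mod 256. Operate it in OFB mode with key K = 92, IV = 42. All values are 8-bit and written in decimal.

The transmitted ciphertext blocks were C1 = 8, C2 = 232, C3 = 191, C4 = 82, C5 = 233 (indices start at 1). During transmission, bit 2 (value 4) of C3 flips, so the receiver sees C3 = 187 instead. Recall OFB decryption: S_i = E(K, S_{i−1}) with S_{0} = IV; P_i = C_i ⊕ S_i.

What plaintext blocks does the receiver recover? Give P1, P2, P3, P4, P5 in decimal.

Only C3 changed, to 187. In OFB, a change in C_i flips the same bit in P_i only; the keystream is unaffected. Decrypting the received ciphertext:
P1: S = E(K, 42) = 78; 8 ⊕ 78 = 70.
P2: S = E(K, 78) = 234; 232 ⊕ 234 = 2.
P3: S = E(K, 234) = 142; 187 ⊕ 142 = 53.
P4: S = E(K, 142) = 170; 82 ⊕ 170 = 248.
P5: S = E(K, 170) = 206; 233 ⊕ 206 = 39.
Blocks that differ from the original plaintext: P3.

P1 = 70, P2 = 2, P3 = 53, P4 = 248, P5 = 39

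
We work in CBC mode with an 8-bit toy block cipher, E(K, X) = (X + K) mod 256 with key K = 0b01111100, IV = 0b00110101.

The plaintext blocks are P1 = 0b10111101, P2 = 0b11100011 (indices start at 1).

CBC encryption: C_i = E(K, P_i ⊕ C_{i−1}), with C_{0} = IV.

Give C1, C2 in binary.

C1: P1 ⊕ 0b00110101 = 0b10001000; E(K, 0b10001000) = 0b00000100.
C2: P2 ⊕ 0b00000100 = 0b11100111; E(K, 0b11100111) = 0b01100011.

C1 = 0b00000100, C2 = 0b01100011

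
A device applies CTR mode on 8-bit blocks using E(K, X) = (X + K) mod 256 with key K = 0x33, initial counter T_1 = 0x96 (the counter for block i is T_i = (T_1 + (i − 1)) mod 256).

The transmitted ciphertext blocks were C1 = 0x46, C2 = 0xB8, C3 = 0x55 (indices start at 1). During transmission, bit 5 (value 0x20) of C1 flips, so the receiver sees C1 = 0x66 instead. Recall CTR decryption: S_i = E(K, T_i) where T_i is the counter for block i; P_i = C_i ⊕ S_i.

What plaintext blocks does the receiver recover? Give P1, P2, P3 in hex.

Only C1 changed, to 0x66. In CTR, a change in C_i flips the same bit in P_i only; the keystream is unaffected. Decrypting the received ciphertext:
P1: T = 0x96, S = E(K, T) = 0xC9; 0x66 ⊕ 0xC9 = 0xAF.
P2: T = 0x97, S = E(K, T) = 0xCA; 0xB8 ⊕ 0xCA = 0x72.
P3: T = 0x98, S = E(K, T) = 0xCB; 0x55 ⊕ 0xCB = 0x9E.
Blocks that differ from the original plaintext: P1.

P1 = 0xAF, P2 = 0x72, P3 = 0x9E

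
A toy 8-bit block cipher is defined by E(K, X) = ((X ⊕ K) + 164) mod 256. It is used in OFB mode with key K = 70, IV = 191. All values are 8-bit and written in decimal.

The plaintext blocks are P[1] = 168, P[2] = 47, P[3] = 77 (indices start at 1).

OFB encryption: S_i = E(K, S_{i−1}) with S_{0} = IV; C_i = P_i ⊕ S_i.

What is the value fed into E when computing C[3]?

C[1]: S = E(K, 191) = 157; 168 ⊕ 157 = 53.
C[2]: S = E(K, 157) = 127; 47 ⊕ 127 = 80.
C[3]: S = E(K, 127) = 221; 77 ⊕ 221 = 144.
So the input to E for block [3] is 127.

127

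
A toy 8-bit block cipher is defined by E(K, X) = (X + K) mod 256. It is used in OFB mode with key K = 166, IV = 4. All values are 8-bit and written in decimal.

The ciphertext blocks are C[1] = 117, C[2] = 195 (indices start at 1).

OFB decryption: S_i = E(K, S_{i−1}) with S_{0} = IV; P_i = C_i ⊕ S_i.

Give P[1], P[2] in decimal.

P[1]: S = E(K, 4) = 170; 117 ⊕ 170 = 223.
P[2]: S = E(K, 170) = 80; 195 ⊕ 80 = 147.

P[1] = 223, P[2] = 147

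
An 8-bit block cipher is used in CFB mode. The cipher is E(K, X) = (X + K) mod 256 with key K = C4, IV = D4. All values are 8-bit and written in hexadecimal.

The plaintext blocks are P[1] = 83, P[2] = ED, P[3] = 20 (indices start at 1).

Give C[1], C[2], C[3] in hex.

C[1] = 1B, C[2] = 32, C[3] = D6

CFB encryption: C_i = P_i ⊕ E(K, C_{i−1}), with C_{0} = IV.
C[1]: E(K, D4) = 98; 83 ⊕ 98 = 1B.
C[2]: E(K, 1B) = DF; ED ⊕ DF = 32.
C[3]: E(K, 32) = F6; 20 ⊕ F6 = D6.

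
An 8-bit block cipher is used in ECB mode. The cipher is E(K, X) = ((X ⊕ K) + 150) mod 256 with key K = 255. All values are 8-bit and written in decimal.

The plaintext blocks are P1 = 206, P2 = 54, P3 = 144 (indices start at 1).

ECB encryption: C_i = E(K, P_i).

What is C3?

C3: E(K, 144) = 5.

C3 = 5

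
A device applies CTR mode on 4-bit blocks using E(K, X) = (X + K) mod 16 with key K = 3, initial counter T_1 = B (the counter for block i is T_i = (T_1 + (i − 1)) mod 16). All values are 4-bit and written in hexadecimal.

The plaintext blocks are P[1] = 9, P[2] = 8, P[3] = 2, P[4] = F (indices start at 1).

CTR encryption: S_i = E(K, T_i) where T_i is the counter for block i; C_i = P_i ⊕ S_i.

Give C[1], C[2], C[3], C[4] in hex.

C[1] = 7, C[2] = 7, C[3] = 2, C[4] = E

C[1]: T = B, S = E(K, T) = E; 9 ⊕ E = 7.
C[2]: T = C, S = E(K, T) = F; 8 ⊕ F = 7.
C[3]: T = D, S = E(K, T) = 0; 2 ⊕ 0 = 2.
C[4]: T = E, S = E(K, T) = 1; F ⊕ 1 = E.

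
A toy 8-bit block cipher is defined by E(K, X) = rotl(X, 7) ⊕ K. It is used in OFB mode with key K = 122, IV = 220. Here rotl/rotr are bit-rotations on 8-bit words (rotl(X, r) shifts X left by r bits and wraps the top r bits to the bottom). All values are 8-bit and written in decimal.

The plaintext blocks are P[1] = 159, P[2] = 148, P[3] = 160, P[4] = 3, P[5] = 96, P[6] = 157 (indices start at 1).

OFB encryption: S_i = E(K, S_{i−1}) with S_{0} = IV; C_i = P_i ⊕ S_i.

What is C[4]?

C[1]: S = E(K, 220) = 20; 159 ⊕ 20 = 139.
C[2]: S = E(K, 20) = 112; 148 ⊕ 112 = 228.
C[3]: S = E(K, 112) = 66; 160 ⊕ 66 = 226.
C[4]: S = E(K, 66) = 91; 3 ⊕ 91 = 88.

C[4] = 88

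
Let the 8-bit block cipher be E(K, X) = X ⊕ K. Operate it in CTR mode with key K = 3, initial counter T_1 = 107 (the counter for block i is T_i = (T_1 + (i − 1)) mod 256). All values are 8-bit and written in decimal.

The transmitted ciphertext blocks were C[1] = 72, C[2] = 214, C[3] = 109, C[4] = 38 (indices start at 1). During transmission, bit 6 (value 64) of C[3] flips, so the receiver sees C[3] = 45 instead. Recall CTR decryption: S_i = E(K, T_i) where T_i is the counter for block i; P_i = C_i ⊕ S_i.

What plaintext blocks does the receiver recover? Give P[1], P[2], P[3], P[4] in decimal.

P[1] = 32, P[2] = 185, P[3] = 67, P[4] = 75

Only C[3] changed, to 45. In CTR, a change in C_i flips the same bit in P_i only; the keystream is unaffected. Decrypting the received ciphertext:
P[1]: T = 107, S = E(K, T) = 104; 72 ⊕ 104 = 32.
P[2]: T = 108, S = E(K, T) = 111; 214 ⊕ 111 = 185.
P[3]: T = 109, S = E(K, T) = 110; 45 ⊕ 110 = 67.
P[4]: T = 110, S = E(K, T) = 109; 38 ⊕ 109 = 75.
Blocks that differ from the original plaintext: P[3].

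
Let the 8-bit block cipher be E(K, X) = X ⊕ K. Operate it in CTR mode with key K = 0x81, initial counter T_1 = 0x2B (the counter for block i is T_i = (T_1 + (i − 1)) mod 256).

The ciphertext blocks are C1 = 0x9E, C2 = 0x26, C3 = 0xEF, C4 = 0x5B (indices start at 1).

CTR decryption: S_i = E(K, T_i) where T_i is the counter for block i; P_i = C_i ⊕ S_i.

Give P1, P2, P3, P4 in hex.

P1 = 0x34, P2 = 0x8B, P3 = 0x43, P4 = 0xF4

P1: T = 0x2B, S = E(K, T) = 0xAA; 0x9E ⊕ 0xAA = 0x34.
P2: T = 0x2C, S = E(K, T) = 0xAD; 0x26 ⊕ 0xAD = 0x8B.
P3: T = 0x2D, S = E(K, T) = 0xAC; 0xEF ⊕ 0xAC = 0x43.
P4: T = 0x2E, S = E(K, T) = 0xAF; 0x5B ⊕ 0xAF = 0xF4.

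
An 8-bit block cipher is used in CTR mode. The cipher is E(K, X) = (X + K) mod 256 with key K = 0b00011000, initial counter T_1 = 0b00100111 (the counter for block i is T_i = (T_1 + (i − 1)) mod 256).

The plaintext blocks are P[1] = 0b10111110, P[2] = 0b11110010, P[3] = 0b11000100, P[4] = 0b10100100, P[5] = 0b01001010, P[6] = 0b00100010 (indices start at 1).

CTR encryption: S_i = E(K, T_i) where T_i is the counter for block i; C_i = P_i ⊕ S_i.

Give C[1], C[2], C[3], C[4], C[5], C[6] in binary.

C[1] = 0b10000001, C[2] = 0b10110010, C[3] = 0b10000101, C[4] = 0b11100110, C[5] = 0b00001001, C[6] = 0b01100110

C[1]: T = 0b00100111, S = E(K, T) = 0b00111111; 0b10111110 ⊕ 0b00111111 = 0b10000001.
C[2]: T = 0b00101000, S = E(K, T) = 0b01000000; 0b11110010 ⊕ 0b01000000 = 0b10110010.
C[3]: T = 0b00101001, S = E(K, T) = 0b01000001; 0b11000100 ⊕ 0b01000001 = 0b10000101.
C[4]: T = 0b00101010, S = E(K, T) = 0b01000010; 0b10100100 ⊕ 0b01000010 = 0b11100110.
C[5]: T = 0b00101011, S = E(K, T) = 0b01000011; 0b01001010 ⊕ 0b01000011 = 0b00001001.
C[6]: T = 0b00101100, S = E(K, T) = 0b01000100; 0b00100010 ⊕ 0b01000100 = 0b01100110.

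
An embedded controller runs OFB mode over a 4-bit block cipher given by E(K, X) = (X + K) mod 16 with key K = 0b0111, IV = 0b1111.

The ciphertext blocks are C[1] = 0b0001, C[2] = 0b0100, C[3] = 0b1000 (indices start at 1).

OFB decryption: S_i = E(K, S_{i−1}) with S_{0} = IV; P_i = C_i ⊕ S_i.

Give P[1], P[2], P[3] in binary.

P[1] = 0b0111, P[2] = 0b1001, P[3] = 0b1100

P[1]: S = E(K, 0b1111) = 0b0110; 0b0001 ⊕ 0b0110 = 0b0111.
P[2]: S = E(K, 0b0110) = 0b1101; 0b0100 ⊕ 0b1101 = 0b1001.
P[3]: S = E(K, 0b1101) = 0b0100; 0b1000 ⊕ 0b0100 = 0b1100.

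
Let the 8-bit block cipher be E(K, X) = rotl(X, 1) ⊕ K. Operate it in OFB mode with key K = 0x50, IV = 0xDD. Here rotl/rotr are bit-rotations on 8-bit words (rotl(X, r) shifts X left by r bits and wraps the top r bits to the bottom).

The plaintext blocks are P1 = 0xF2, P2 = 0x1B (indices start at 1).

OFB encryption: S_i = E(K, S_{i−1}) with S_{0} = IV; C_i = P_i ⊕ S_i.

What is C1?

C1: S = E(K, 0xDD) = 0xEB; 0xF2 ⊕ 0xEB = 0x19.

C1 = 0x19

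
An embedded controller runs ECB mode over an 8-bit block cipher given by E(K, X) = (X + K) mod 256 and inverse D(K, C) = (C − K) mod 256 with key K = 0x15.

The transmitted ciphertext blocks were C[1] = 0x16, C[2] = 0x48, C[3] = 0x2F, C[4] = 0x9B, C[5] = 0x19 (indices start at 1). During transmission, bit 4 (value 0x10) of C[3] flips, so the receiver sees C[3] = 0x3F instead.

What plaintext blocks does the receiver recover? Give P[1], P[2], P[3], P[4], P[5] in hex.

ECB decryption: P_i = D(K, C_i).
Only C[3] changed, to 0x3F. In ECB, a change in C_i affects only P_i. Decrypting the received ciphertext:
P[1]: D(K, 0x16) = 0x01.
P[2]: D(K, 0x48) = 0x33.
P[3]: D(K, 0x3F) = 0x2A.
P[4]: D(K, 0x9B) = 0x86.
P[5]: D(K, 0x19) = 0x04.
Blocks that differ from the original plaintext: P[3].

P[1] = 0x01, P[2] = 0x33, P[3] = 0x2A, P[4] = 0x86, P[5] = 0x04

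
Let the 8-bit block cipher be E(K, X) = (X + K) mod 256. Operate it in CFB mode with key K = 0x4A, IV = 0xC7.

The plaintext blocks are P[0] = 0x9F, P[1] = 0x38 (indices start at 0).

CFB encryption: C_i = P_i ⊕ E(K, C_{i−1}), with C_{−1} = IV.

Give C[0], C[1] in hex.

C[0] = 0x8E, C[1] = 0xE0

C[0]: E(K, 0xC7) = 0x11; 0x9F ⊕ 0x11 = 0x8E.
C[1]: E(K, 0x8E) = 0xD8; 0x38 ⊕ 0xD8 = 0xE0.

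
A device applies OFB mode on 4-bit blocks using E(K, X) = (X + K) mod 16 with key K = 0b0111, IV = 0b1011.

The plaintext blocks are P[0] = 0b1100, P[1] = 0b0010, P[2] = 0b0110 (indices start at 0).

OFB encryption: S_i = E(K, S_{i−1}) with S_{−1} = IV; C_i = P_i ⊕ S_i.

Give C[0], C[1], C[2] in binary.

C[0] = 0b1110, C[1] = 0b1011, C[2] = 0b0110

C[0]: S = E(K, 0b1011) = 0b0010; 0b1100 ⊕ 0b0010 = 0b1110.
C[1]: S = E(K, 0b0010) = 0b1001; 0b0010 ⊕ 0b1001 = 0b1011.
C[2]: S = E(K, 0b1001) = 0b0000; 0b0110 ⊕ 0b0000 = 0b0110.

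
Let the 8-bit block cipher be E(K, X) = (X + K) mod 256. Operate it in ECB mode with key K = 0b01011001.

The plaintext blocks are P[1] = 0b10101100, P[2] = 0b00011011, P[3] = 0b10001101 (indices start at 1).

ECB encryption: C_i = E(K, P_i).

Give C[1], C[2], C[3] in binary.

C[1]: E(K, 0b10101100) = 0b00000101.
C[2]: E(K, 0b00011011) = 0b01110100.
C[3]: E(K, 0b10001101) = 0b11100110.

C[1] = 0b00000101, C[2] = 0b01110100, C[3] = 0b11100110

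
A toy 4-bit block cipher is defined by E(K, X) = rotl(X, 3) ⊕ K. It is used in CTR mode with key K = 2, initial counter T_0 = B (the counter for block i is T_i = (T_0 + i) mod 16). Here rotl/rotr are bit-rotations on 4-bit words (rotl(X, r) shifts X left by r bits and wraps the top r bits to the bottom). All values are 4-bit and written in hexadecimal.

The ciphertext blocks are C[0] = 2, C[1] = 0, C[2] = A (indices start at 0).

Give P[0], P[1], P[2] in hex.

CTR decryption: S_i = E(K, T_i) where T_i is the counter for block i; P_i = C_i ⊕ S_i.
P[0]: T = B, S = E(K, T) = F; 2 ⊕ F = D.
P[1]: T = C, S = E(K, T) = 4; 0 ⊕ 4 = 4.
P[2]: T = D, S = E(K, T) = C; A ⊕ C = 6.

P[0] = D, P[1] = 4, P[2] = 6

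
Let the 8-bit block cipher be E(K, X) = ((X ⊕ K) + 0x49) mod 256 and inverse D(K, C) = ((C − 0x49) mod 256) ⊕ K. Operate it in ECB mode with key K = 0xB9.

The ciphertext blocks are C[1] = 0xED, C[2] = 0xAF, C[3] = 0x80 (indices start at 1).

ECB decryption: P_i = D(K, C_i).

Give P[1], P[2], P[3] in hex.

P[1]: D(K, 0xED) = 0x1D.
P[2]: D(K, 0xAF) = 0xDF.
P[3]: D(K, 0x80) = 0x8E.

P[1] = 0x1D, P[2] = 0xDF, P[3] = 0x8E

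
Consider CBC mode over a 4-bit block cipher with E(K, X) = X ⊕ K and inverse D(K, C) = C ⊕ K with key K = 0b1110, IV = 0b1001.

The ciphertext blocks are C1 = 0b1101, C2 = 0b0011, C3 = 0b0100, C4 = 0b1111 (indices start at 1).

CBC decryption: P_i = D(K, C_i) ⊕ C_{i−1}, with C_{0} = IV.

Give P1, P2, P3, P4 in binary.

P1 = 0b1010, P2 = 0b0000, P3 = 0b1001, P4 = 0b0101

P1: D(K, 0b1101) = 0b0011; 0b0011 ⊕ 0b1001 = 0b1010.
P2: D(K, 0b0011) = 0b1101; 0b1101 ⊕ 0b1101 = 0b0000.
P3: D(K, 0b0100) = 0b1010; 0b1010 ⊕ 0b0011 = 0b1001.
P4: D(K, 0b1111) = 0b0001; 0b0001 ⊕ 0b0100 = 0b0101.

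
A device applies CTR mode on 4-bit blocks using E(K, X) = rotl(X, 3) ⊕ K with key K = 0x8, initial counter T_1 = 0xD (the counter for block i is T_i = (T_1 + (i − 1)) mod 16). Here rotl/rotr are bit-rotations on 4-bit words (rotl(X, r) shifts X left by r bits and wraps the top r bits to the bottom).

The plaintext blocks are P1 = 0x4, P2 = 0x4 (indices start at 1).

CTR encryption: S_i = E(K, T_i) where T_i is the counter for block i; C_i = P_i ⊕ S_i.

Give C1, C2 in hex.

C1 = 0x2, C2 = 0xB

C1: T = 0xD, S = E(K, T) = 0x6; 0x4 ⊕ 0x6 = 0x2.
C2: T = 0xE, S = E(K, T) = 0xF; 0x4 ⊕ 0xF = 0xB.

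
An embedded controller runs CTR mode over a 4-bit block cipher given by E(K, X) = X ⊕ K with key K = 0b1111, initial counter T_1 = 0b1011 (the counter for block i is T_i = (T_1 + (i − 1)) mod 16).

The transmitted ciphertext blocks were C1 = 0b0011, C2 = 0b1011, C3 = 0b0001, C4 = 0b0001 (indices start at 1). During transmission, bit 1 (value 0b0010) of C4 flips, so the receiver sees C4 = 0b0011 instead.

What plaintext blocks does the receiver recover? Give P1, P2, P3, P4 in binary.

P1 = 0b0111, P2 = 0b1000, P3 = 0b0011, P4 = 0b0010

CTR decryption: S_i = E(K, T_i) where T_i is the counter for block i; P_i = C_i ⊕ S_i.
Only C4 changed, to 0b0011. In CTR, a change in C_i flips the same bit in P_i only; the keystream is unaffected. Decrypting the received ciphertext:
P1: T = 0b1011, S = E(K, T) = 0b0100; 0b0011 ⊕ 0b0100 = 0b0111.
P2: T = 0b1100, S = E(K, T) = 0b0011; 0b1011 ⊕ 0b0011 = 0b1000.
P3: T = 0b1101, S = E(K, T) = 0b0010; 0b0001 ⊕ 0b0010 = 0b0011.
P4: T = 0b1110, S = E(K, T) = 0b0001; 0b0011 ⊕ 0b0001 = 0b0010.
Blocks that differ from the original plaintext: P4.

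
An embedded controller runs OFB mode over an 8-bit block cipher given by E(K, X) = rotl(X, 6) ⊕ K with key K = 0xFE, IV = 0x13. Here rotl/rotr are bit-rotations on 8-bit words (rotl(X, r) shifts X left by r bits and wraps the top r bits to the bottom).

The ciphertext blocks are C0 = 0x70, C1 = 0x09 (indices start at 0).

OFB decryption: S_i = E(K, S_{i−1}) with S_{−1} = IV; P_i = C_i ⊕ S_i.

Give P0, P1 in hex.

P0: S = E(K, 0x13) = 0x3A; 0x70 ⊕ 0x3A = 0x4A.
P1: S = E(K, 0x3A) = 0x70; 0x09 ⊕ 0x70 = 0x79.

P0 = 0x4A, P1 = 0x79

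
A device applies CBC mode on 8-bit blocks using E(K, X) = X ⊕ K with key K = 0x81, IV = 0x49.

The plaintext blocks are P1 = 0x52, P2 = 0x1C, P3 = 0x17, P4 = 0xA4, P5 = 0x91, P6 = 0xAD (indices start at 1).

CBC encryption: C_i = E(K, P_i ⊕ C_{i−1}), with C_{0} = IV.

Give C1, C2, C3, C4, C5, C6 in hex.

C1 = 0x9A, C2 = 0x07, C3 = 0x91, C4 = 0xB4, C5 = 0xA4, C6 = 0x88

C1: P1 ⊕ 0x49 = 0x1B; E(K, 0x1B) = 0x9A.
C2: P2 ⊕ 0x9A = 0x86; E(K, 0x86) = 0x07.
C3: P3 ⊕ 0x07 = 0x10; E(K, 0x10) = 0x91.
C4: P4 ⊕ 0x91 = 0x35; E(K, 0x35) = 0xB4.
C5: P5 ⊕ 0xB4 = 0x25; E(K, 0x25) = 0xA4.
C6: P6 ⊕ 0xA4 = 0x09; E(K, 0x09) = 0x88.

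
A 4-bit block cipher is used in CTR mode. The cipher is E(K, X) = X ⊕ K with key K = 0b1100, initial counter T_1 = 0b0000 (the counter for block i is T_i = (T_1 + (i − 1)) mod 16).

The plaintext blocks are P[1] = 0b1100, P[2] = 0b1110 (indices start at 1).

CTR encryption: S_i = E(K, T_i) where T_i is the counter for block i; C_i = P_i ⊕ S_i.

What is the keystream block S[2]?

0b1101

C[1]: T = 0b0000, S = E(K, T) = 0b1100; 0b1100 ⊕ 0b1100 = 0b0000.
C[2]: T = 0b0001, S = E(K, T) = 0b1101; 0b1110 ⊕ 0b1101 = 0b0011.
So S[2] = 0b1101.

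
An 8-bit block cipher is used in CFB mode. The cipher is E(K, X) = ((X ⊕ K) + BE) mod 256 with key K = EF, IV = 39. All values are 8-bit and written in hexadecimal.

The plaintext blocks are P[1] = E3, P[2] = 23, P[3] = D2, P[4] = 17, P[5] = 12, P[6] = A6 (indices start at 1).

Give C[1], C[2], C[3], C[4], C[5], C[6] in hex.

C[1] = 77, C[2] = 75, C[3] = 8A, C[4] = 34, C[5] = 8B, C[6] = 84

CFB encryption: C_i = P_i ⊕ E(K, C_{i−1}), with C_{0} = IV.
C[1]: E(K, 39) = 94; E3 ⊕ 94 = 77.
C[2]: E(K, 77) = 56; 23 ⊕ 56 = 75.
C[3]: E(K, 75) = 58; D2 ⊕ 58 = 8A.
C[4]: E(K, 8A) = 23; 17 ⊕ 23 = 34.
C[5]: E(K, 34) = 99; 12 ⊕ 99 = 8B.
C[6]: E(K, 8B) = 22; A6 ⊕ 22 = 84.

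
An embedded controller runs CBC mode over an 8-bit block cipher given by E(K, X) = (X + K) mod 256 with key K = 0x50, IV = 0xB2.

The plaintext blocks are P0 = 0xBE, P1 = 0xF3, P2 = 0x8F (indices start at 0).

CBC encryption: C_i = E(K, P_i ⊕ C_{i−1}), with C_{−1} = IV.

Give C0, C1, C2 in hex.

C0: P0 ⊕ 0xB2 = 0x0C; E(K, 0x0C) = 0x5C.
C1: P1 ⊕ 0x5C = 0xAF; E(K, 0xAF) = 0xFF.
C2: P2 ⊕ 0xFF = 0x70; E(K, 0x70) = 0xC0.

C0 = 0x5C, C1 = 0xFF, C2 = 0xC0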